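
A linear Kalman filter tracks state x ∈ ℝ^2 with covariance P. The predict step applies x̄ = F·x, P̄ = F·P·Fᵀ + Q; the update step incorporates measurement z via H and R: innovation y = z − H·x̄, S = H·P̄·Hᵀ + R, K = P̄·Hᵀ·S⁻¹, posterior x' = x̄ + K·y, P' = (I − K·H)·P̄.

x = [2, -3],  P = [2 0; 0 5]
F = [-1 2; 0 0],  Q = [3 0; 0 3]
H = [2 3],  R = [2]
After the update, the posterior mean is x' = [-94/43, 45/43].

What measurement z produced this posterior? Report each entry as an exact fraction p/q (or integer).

z = [-1]

x̄ = F·x = [-8, 0]
P̄ = F·P·Fᵀ + Q = [25 0; 0 3]
S = H·P̄·Hᵀ + R = [129]
K = P̄·Hᵀ·S⁻¹ = [50/129; 3/43]
x' − x̄ = [250/43, 45/43] = K·y
y = (KᵀK)⁻¹·Kᵀ·(x' − x̄) = [15]
z = y + H·x̄ = [15] + [-16] = [-1]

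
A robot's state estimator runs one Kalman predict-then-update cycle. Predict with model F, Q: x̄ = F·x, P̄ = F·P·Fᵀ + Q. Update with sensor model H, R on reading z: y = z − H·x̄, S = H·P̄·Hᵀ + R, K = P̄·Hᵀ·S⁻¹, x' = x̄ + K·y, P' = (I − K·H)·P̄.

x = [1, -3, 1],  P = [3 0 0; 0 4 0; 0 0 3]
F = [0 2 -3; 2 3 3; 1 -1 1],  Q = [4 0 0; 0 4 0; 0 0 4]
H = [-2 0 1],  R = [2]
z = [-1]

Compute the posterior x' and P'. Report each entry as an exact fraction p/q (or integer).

x̄ = F·x = [-9, -4, 5]
P̄ = F·P·Fᵀ + Q = [47 -3 -17; -3 79 3; -17 3 14]
y = z − H·x̄ = [-24]
S = H·P̄·Hᵀ + R = [272]
K = P̄·Hᵀ·S⁻¹ = [-111/272; 9/272; 3/17]
x' = x̄ + K·y = [27/34, -163/34, 13/17]
P' = (I − K·H)·P̄ = [463/272 183/272 44/17; 183/272 21407/272 24/17; 44/17 24/17 94/17]

x' = [27/34, -163/34, 13/17]
P' = [463/272 183/272 44/17; 183/272 21407/272 24/17; 44/17 24/17 94/17]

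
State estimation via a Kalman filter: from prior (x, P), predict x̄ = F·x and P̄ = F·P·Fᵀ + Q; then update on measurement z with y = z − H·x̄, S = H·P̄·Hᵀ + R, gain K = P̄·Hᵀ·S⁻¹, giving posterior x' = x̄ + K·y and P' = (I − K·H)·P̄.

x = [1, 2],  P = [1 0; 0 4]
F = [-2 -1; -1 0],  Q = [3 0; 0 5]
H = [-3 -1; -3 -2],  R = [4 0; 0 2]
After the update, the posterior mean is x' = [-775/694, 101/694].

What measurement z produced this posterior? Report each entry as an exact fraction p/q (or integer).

x̄ = F·x = [-4, -1]
P̄ = F·P·Fᵀ + Q = [11 2; 2 6]
S = H·P̄·Hᵀ + R = [121 129; 129 149]
K = P̄·Hᵀ·S⁻¹ = [-221/694 19/694; 267/694 -315/694]
x' − x̄ = [2001/694, 795/694] = K·y
y = (KᵀK)⁻¹·Kᵀ·(x' − x̄) = [-10, -11]
z = y + H·x̄ = [-10, -11] + [13, 14] = [3, 3]

z = [3, 3]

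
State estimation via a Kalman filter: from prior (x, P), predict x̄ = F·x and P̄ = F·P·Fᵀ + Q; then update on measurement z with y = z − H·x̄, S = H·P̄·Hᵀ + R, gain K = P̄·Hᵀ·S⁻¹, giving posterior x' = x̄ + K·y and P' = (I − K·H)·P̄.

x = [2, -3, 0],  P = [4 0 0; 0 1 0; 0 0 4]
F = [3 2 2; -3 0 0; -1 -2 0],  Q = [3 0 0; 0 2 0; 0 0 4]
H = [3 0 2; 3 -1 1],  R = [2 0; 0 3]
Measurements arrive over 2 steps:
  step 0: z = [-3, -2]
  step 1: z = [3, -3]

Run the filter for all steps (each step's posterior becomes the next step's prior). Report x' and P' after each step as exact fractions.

step 0: x̄ = F·x = [0, -6, 4]
step 0: P̄ = F·P·Fᵀ + Q = [59 -36 -16; -36 38 12; -16 12 12]
step 0: y = z − H·x̄ = [-11, -12]
step 0: S = H·P̄·Hᵀ + R = [389 495; 495 680]
step 0: K = P̄·Hᵀ·S⁻¹ = [31/557 694/2785; 1842/3899 -10546/19495; 1488/3899 -6792/19495]
step 0: x' = x̄ + K·y = [-10033/2785, -13104/2785, 11092/2785]
step 0: P' = (I − K·H)·P̄ = [5122/2785 5756/2785 -7528/2785; 5756/2785 101286/19495 -51228/19495; -7528/2785 -51228/19495 86484/19495]
step 1: x̄ = F·x = [-34123/2785, 30099/2785, 36241/2785]
step 1: P̄ = F·P·Fᵀ + Q = [573579/19495 -35466/2785 -524738/19495; -35466/2785 51668/2785 49902/2785; -524738/19495 49902/2785 680146/19495]
step 1: y = z − H·x̄ = [38242/2785, 87872/2785]
step 1: S = H·P̄·Hᵀ + R = [1624929/19495 263717/2785; 263717/2785 557862/2785]
step 1: K = P̄·Hᵀ·S⁻¹ = [-2299883/150685655 56817698/150685655; 62449912/150685655 -58738302/150685655; 74887618/150685655 -83380528/150685655]
step 1: x' = x̄ + K·y = [-85139667/150685655, 632763013/150685655, 358361707/150685655]
step 1: P' = (I − K·H)·P̄ = [303378494/150685655 282314764/150685655 -457367624/150685655; 282314764/150685655 662136964/150685655 -361022234/150685655; -457367624/150685655 -361022234/150685655 760939054/150685655]

step 0: x' = [-10033/2785, -13104/2785, 11092/2785], P' = [5122/2785 5756/2785 -7528/2785; 5756/2785 101286/19495 -51228/19495; -7528/2785 -51228/19495 86484/19495]
step 1: x' = [-85139667/150685655, 632763013/150685655, 358361707/150685655], P' = [303378494/150685655 282314764/150685655 -457367624/150685655; 282314764/150685655 662136964/150685655 -361022234/150685655; -457367624/150685655 -361022234/150685655 760939054/150685655]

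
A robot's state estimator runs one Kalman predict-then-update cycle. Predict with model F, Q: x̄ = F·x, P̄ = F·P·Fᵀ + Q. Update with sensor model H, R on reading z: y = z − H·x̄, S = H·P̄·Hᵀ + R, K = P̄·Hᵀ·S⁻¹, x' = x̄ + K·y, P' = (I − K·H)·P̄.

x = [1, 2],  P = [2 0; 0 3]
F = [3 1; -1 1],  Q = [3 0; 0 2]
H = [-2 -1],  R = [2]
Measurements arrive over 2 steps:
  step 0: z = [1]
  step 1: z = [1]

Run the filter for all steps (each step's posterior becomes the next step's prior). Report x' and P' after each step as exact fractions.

step 0: x̄ = F·x = [5, 1]
step 0: P̄ = F·P·Fᵀ + Q = [24 -3; -3 7]
step 0: y = z − H·x̄ = [12]
step 0: S = H·P̄·Hᵀ + R = [93]
step 0: K = P̄·Hᵀ·S⁻¹ = [-15/31; -1/93]
step 0: x' = x̄ + K·y = [-25/31, 27/31]
step 0: P' = (I − K·H)·P̄ = [69/31 -108/31; -108/31 650/93]
step 1: x̄ = F·x = [-48/31, 52/31]
step 1: P̄ = F·P·Fᵀ + Q = [848/93 -619/93; -619/93 1691/93]
step 1: y = z − H·x̄ = [-13/31]
step 1: S = H·P̄·Hᵀ + R = [931/31]
step 1: K = P̄·Hᵀ·S⁻¹ = [-359/931; -151/931]
step 1: x' = x̄ + K·y = [-1291/931, 1625/931]
step 1: P' = (I − K·H)·P̄ = [12995/2793 -23836/2793; -23836/2793 48578/2793]

step 0: x' = [-25/31, 27/31], P' = [69/31 -108/31; -108/31 650/93]
step 1: x' = [-1291/931, 1625/931], P' = [12995/2793 -23836/2793; -23836/2793 48578/2793]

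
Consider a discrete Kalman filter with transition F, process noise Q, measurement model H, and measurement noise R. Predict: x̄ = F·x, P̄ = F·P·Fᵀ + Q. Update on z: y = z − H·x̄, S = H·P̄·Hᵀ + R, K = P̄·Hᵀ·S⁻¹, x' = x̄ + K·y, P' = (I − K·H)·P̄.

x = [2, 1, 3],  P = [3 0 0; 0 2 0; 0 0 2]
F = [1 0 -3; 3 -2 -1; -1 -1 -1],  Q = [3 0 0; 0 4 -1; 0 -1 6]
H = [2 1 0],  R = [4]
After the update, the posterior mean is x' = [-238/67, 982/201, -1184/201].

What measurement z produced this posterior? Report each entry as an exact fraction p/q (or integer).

z = [-2]

x̄ = F·x = [-7, 1, -6]
P̄ = F·P·Fᵀ + Q = [24 15 3; 15 41 -4; 3 -4 13]
S = H·P̄·Hᵀ + R = [201]
K = P̄·Hᵀ·S⁻¹ = [21/67; 71/201; 2/201]
x' − x̄ = [231/67, 781/201, 22/201] = K·y
y = (KᵀK)⁻¹·Kᵀ·(x' − x̄) = [11]
z = y + H·x̄ = [11] + [-13] = [-2]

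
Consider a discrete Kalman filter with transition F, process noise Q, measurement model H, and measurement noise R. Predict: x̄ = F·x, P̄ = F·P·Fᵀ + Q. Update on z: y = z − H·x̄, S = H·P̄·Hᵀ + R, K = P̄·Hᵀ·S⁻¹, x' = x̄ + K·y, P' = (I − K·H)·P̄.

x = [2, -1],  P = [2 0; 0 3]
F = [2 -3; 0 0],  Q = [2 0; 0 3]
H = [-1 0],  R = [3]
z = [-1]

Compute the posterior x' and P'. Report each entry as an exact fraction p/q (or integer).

x' = [29/20, 0]
P' = [111/40 0; 0 3]

x̄ = F·x = [7, 0]
P̄ = F·P·Fᵀ + Q = [37 0; 0 3]
y = z − H·x̄ = [6]
S = H·P̄·Hᵀ + R = [40]
K = P̄·Hᵀ·S⁻¹ = [-37/40; 0]
x' = x̄ + K·y = [29/20, 0]
P' = (I − K·H)·P̄ = [111/40 0; 0 3]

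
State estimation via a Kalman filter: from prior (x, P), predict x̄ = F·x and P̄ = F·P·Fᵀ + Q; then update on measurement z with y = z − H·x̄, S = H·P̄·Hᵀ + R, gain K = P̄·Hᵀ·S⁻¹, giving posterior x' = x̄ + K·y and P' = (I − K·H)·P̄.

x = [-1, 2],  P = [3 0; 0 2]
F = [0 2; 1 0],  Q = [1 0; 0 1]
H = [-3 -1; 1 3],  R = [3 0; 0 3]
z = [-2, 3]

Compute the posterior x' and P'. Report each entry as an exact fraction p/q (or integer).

x̄ = F·x = [4, -1]
P̄ = F·P·Fᵀ + Q = [9 0; 0 4]
y = z − H·x̄ = [9, 2]
S = H·P̄·Hᵀ + R = [88 -39; -39 48]
K = P̄·Hᵀ·S⁻¹ = [-315/901 -87/901; 92/901 300/901]
x' = x̄ + K·y = [35/53, 31/53]
P' = (I − K·H)·P̄ = [387/901 -216/901; -216/901 372/901]

x' = [35/53, 31/53]
P' = [387/901 -216/901; -216/901 372/901]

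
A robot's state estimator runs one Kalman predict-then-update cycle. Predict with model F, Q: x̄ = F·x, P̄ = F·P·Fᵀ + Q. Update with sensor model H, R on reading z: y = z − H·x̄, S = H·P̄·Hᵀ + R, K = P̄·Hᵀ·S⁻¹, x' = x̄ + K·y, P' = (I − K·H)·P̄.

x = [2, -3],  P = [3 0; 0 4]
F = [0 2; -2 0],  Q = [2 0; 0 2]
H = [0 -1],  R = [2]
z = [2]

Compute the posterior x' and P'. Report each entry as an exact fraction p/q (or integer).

x' = [-6, -9/4]
P' = [18 0; 0 7/4]

x̄ = F·x = [-6, -4]
P̄ = F·P·Fᵀ + Q = [18 0; 0 14]
y = z − H·x̄ = [-2]
S = H·P̄·Hᵀ + R = [16]
K = P̄·Hᵀ·S⁻¹ = [0; -7/8]
x' = x̄ + K·y = [-6, -9/4]
P' = (I − K·H)·P̄ = [18 0; 0 7/4]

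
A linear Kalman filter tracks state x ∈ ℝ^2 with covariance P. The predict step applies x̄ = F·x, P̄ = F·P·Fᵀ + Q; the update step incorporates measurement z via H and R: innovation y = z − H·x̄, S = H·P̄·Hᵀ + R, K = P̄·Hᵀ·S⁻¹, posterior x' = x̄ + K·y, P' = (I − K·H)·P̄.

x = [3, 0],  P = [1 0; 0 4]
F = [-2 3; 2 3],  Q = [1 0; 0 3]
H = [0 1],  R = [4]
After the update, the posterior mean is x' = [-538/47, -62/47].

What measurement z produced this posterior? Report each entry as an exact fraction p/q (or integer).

x̄ = F·x = [-6, 6]
P̄ = F·P·Fᵀ + Q = [41 32; 32 43]
S = H·P̄·Hᵀ + R = [47]
K = P̄·Hᵀ·S⁻¹ = [32/47; 43/47]
x' − x̄ = [-256/47, -344/47] = K·y
y = (KᵀK)⁻¹·Kᵀ·(x' − x̄) = [-8]
z = y + H·x̄ = [-8] + [6] = [-2]

z = [-2]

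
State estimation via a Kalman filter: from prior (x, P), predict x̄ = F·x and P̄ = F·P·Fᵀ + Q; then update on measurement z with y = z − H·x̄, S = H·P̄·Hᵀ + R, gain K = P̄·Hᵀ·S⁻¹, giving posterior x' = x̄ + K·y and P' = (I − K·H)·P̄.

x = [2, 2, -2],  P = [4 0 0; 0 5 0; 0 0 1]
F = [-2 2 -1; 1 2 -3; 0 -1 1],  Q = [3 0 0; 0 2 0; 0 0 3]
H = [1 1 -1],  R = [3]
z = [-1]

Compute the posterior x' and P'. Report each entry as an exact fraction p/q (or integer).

x̄ = F·x = [2, 12, -4]
P̄ = F·P·Fᵀ + Q = [40 15 -11; 15 35 -13; -11 -13 9]
y = z − H·x̄ = [-19]
S = H·P̄·Hᵀ + R = [165]
K = P̄·Hᵀ·S⁻¹ = [2/5; 21/55; -1/5]
x' = x̄ + K·y = [-28/5, 261/55, -1/5]
P' = (I − K·H)·P̄ = [68/5 -51/5 11/5; -51/5 602/55 -2/5; 11/5 -2/5 12/5]

x' = [-28/5, 261/55, -1/5]
P' = [68/5 -51/5 11/5; -51/5 602/55 -2/5; 11/5 -2/5 12/5]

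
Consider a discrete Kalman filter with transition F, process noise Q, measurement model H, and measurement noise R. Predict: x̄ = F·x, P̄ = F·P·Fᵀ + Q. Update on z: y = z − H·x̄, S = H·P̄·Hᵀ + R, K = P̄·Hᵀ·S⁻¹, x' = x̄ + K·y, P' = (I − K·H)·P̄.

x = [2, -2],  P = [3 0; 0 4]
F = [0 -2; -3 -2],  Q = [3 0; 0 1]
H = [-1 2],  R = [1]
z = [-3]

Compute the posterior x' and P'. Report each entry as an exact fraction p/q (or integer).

x̄ = F·x = [4, -2]
P̄ = F·P·Fᵀ + Q = [19 16; 16 44]
y = z − H·x̄ = [5]
S = H·P̄·Hᵀ + R = [132]
K = P̄·Hᵀ·S⁻¹ = [13/132; 6/11]
x' = x̄ + K·y = [593/132, 8/11]
P' = (I − K·H)·P̄ = [2339/132 98/11; 98/11 52/11]

x' = [593/132, 8/11]
P' = [2339/132 98/11; 98/11 52/11]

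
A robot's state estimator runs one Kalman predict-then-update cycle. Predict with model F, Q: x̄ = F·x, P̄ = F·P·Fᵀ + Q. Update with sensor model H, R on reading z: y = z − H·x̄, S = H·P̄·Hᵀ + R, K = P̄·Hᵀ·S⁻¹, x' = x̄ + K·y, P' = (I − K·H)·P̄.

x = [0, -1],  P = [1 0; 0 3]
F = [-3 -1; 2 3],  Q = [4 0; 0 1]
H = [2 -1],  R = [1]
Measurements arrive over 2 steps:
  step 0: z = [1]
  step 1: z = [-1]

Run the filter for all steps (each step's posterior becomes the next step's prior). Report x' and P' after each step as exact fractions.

step 0: x' = [-31/157, -223/157], P' = [303/157 559/157; 559/157 1180/157]
step 1: x' = [-11676/16073, -22597/48219], P' = [34667/32146 60239/32146; 60239/32146 403145/96438]

step 0: x̄ = F·x = [1, -3]
step 0: P̄ = F·P·Fᵀ + Q = [16 -15; -15 32]
step 0: y = z − H·x̄ = [-4]
step 0: S = H·P̄·Hᵀ + R = [157]
step 0: K = P̄·Hᵀ·S⁻¹ = [47/157; -62/157]
step 0: x' = x̄ + K·y = [-31/157, -223/157]
step 0: P' = (I − K·H)·P̄ = [303/157 559/157; 559/157 1180/157]
step 1: x̄ = F·x = [316/157, -731/157]
step 1: P̄ = F·P·Fᵀ + Q = [7889/157 -11507/157; -11507/157 18697/157]
step 1: y = z − H·x̄ = [-1520/157]
step 1: S = H·P̄·Hᵀ + R = [96438/157]
step 1: K = P̄·Hᵀ·S⁻¹ = [9095/32146; -41711/96438]
step 1: x' = x̄ + K·y = [-11676/16073, -22597/48219]
step 1: P' = (I − K·H)·P̄ = [34667/32146 60239/32146; 60239/32146 403145/96438]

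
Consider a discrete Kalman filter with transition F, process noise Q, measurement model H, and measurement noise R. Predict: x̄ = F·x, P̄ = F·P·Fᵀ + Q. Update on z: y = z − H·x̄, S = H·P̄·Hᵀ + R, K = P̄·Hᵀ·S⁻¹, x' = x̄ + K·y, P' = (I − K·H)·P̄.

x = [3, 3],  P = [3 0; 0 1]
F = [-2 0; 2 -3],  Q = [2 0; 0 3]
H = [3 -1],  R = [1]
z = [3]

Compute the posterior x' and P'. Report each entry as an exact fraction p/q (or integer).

x̄ = F·x = [-6, -3]
P̄ = F·P·Fᵀ + Q = [14 -12; -12 24]
y = z − H·x̄ = [18]
S = H·P̄·Hᵀ + R = [223]
K = P̄·Hᵀ·S⁻¹ = [54/223; -60/223]
x' = x̄ + K·y = [-366/223, -1749/223]
P' = (I − K·H)·P̄ = [206/223 564/223; 564/223 1752/223]

x' = [-366/223, -1749/223]
P' = [206/223 564/223; 564/223 1752/223]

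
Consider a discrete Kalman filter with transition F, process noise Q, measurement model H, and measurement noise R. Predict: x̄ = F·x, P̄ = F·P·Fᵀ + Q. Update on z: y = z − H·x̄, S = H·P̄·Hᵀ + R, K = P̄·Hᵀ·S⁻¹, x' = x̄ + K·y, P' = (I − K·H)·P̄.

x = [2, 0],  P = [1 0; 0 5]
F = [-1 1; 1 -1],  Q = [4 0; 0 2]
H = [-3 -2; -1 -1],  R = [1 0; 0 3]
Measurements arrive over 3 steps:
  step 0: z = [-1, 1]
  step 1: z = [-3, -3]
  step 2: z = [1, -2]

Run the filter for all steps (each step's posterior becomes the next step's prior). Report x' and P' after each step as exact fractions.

step 0: x̄ = F·x = [-2, 2]
step 0: P̄ = F·P·Fᵀ + Q = [10 -6; -6 8]
step 0: y = z − H·x̄ = [-3, 1]
step 0: S = H·P̄·Hᵀ + R = [51 16; 16 9]
step 0: K = P̄·Hᵀ·S⁻¹ = [-14/29 12/29; 50/203 -134/203]
step 0: x' = x̄ + K·y = [-4/29, 122/203]
step 0: P' = (I − K·H)·P̄ = [86/29 -122/29; -122/29 1256/203]
step 1: x̄ = F·x = [150/203, -150/203]
step 1: P̄ = F·P·Fᵀ + Q = [4378/203 -3566/203; -3566/203 3972/203]
step 1: y = z − H·x̄ = [-459/203, -3]
step 1: S = H·P̄·Hᵀ + R = [12701/203 16; 16 9]
step 1: K = P̄·Hᵀ·S⁻¹ = [-41026/62341 45228/62341; 31282/62341 -69466/62341]
step 1: x' = x̄ + K·y = [3144/62341, 91602/62341]
step 1: P' = (I − K·H)·P̄ = [312394/62341 -448078/62341; -448078/62341 656476/62341]
step 2: x̄ = F·x = [88458/62341, -88458/62341]
step 2: P̄ = F·P·Fᵀ + Q = [2114390/62341 -1865026/62341; -1865026/62341 1989708/62341]
step 2: y = z − H·x̄ = [150799/62341, -2]
step 2: S = H·P̄·Hᵀ + R = [4670371/62341 16; 16 9]
step 2: K = P̄·Hᵀ·S⁻¹ = [-19528238/26074043 23128404/26074043; 16535870/26074043 -35191334/26074043]
step 2: x' = x̄ + K·y = [-56496956/26074043, 73384464/26074043]
step 2: P' = (I − K·H)·P̄ = [158298662/26074043 -227683874/26074043; -227683874/26074043 333257876/26074043]

step 0: x' = [-4/29, 122/203], P' = [86/29 -122/29; -122/29 1256/203]
step 1: x' = [3144/62341, 91602/62341], P' = [312394/62341 -448078/62341; -448078/62341 656476/62341]
step 2: x' = [-56496956/26074043, 73384464/26074043], P' = [158298662/26074043 -227683874/26074043; -227683874/26074043 333257876/26074043]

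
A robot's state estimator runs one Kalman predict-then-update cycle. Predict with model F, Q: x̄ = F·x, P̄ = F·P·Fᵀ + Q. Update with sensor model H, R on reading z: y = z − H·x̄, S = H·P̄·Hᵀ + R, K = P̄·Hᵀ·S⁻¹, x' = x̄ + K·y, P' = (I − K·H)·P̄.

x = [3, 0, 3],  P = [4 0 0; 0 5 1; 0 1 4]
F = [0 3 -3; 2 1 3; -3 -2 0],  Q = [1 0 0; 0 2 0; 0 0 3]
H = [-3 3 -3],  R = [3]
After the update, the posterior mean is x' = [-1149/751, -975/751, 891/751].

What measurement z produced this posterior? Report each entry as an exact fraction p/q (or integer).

z = [-3]

x̄ = F·x = [-9, 15, -9]
P̄ = F·P·Fᵀ + Q = [64 -15 -24; -15 65 -40; -24 -40 59]
S = H·P̄·Hᵀ + R = [2253]
K = P̄·Hᵀ·S⁻¹ = [-55/751; 120/751; -75/751]
x' − x̄ = [5610/751, -12240/751, 7650/751] = K·y
y = (KᵀK)⁻¹·Kᵀ·(x' − x̄) = [-102]
z = y + H·x̄ = [-102] + [99] = [-3]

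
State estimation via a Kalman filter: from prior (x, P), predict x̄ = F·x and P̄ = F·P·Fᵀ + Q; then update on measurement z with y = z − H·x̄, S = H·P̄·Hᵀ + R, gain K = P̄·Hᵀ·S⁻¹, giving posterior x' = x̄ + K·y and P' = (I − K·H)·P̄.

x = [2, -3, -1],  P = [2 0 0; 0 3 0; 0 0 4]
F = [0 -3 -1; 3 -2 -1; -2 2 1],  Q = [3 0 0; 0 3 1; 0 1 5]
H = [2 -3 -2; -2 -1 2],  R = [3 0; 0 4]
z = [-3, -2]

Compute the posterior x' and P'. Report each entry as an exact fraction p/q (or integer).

x' = [-5740/34133, 138418/102399, -22538/34133]
P' = [135286/34133 2412/34133 124480/34133; 2412/34133 44068/102399 -7132/34133; 124480/34133 -7132/34133 134356/34133]

x̄ = F·x = [10, 13, -11]
P̄ = F·P·Fᵀ + Q = [34 22 -22; 22 37 -27; -22 -27 29]
y = z − H·x̄ = [-6, 53]
S = H·P̄·Hᵀ + R = [176 -121; -121 665]
K = P̄·Hᵀ·S⁻¹ = [4792/34133 -546/3103; -24980/102399 -2303/9309; 548/34133 611/3103]
x' = x̄ + K·y = [-5740/34133, 138418/102399, -22538/34133]
P' = (I − K·H)·P̄ = [135286/34133 2412/34133 124480/34133; 2412/34133 44068/102399 -7132/34133; 124480/34133 -7132/34133 134356/34133]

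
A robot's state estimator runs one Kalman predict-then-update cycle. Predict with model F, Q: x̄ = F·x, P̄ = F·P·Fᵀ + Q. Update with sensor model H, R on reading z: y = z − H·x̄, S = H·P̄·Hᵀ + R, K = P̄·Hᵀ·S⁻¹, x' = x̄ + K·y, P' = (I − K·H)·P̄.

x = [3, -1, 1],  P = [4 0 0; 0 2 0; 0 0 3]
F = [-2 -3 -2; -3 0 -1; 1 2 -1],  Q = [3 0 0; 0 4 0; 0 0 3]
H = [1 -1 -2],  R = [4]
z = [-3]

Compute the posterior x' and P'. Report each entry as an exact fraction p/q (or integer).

x' = [-127/16, -165/16, 41/16]
P' = [4063/128 3605/128 135/128; 3605/128 5479/128 -947/128; 135/128 -947/128 623/128]

x̄ = F·x = [-5, -10, 0]
P̄ = F·P·Fᵀ + Q = [49 30 -14; 30 43 -9; -14 -9 18]
y = z − H·x̄ = [-8]
S = H·P̄·Hᵀ + R = [128]
K = P̄·Hᵀ·S⁻¹ = [47/128; 5/128; -41/128]
x' = x̄ + K·y = [-127/16, -165/16, 41/16]
P' = (I − K·H)·P̄ = [4063/128 3605/128 135/128; 3605/128 5479/128 -947/128; 135/128 -947/128 623/128]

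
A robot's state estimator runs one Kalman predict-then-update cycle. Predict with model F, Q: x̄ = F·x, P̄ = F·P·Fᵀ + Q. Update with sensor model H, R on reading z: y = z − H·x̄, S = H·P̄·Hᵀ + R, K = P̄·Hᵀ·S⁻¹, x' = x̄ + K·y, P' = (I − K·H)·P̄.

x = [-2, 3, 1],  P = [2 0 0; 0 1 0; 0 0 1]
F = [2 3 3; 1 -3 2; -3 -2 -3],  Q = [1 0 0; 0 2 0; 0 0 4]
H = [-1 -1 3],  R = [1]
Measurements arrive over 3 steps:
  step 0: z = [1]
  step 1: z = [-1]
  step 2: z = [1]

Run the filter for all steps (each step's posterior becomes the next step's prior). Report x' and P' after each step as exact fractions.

step 0: x̄ = F·x = [8, -9, -3]
step 0: P̄ = F·P·Fᵀ + Q = [27 1 -27; 1 17 -6; -27 -6 35]
step 0: y = z − H·x̄ = [9]
step 0: S = H·P̄·Hᵀ + R = [560]
step 0: K = P̄·Hᵀ·S⁻¹ = [-109/560; -9/140; 69/280]
step 0: x' = x̄ + K·y = [3499/560, -1341/140, -219/280]
step 0: P' = (I − K·H)·P̄ = [3239/560 -841/140 -39/280; -841/140 514/35 201/70; -39/280 201/70 139/140]
step 1: x̄ = F·x = [-1301/70, 3743/112, 309/112]
step 1: P̄ = F·P·Fᵀ + Q = [5011/35 -1487/14 -1325/14; -1487/14 16235/112 4297/112; -1325/14 4297/112 9363/112]
step 1: y = z − H·x̄ = [389/70]
step 1: S = H·P̄·Hᵀ + R = [40836/35]
step 1: K = P̄·Hᵀ·S⁻¹ = [-11231/40836; 5345/81672; 7165/27224]
step 1: x' = x̄ + K·y = [-1642757/81672, 344894/10209, 57463/13612]
step 1: P' = (I − K·H)·P̄ = [2242681/40836 -6959599/81672 -277411/27224; -6959599/81672 11430665/81672 497379/27224; -277411/27224 497379/27224 75711/27224]
step 2: x̄ = F·x = [1506569/20418, -9230657/81672, -1624367/81672]
step 2: P̄ = F·P·Fᵀ + Q = [7037473/10209 -20491427/20418 -4241033/20418; -20491427/20418 128956241/81672 19998695/81672; -4241033/20418 19998695/81672 7872065/81672]
step 2: y = z − H·x̄ = [72933/3403]
step 2: S = H·P̄·Hᵀ + R = [3085312/3403]
step 2: K = P̄·Hᵀ·S⁻¹ = [-1051103/3085312; 270949/1542656; 26799/96416]
step 2: x' = x̄ + K·y = [26755643/402432, -21984217/201216, -175207/12576]
step 2: P' = (I − K·H)·P̄ = [5406508183/9255936 -4393542605/4627968 -35247191/289248; -4393542605/4627968 3588952351/2313984 29012239/144624; -35247191/289248 29012239/144624 1904807/72312]

step 0: x' = [3499/560, -1341/140, -219/280], P' = [3239/560 -841/140 -39/280; -841/140 514/35 201/70; -39/280 201/70 139/140]
step 1: x' = [-1642757/81672, 344894/10209, 57463/13612], P' = [2242681/40836 -6959599/81672 -277411/27224; -6959599/81672 11430665/81672 497379/27224; -277411/27224 497379/27224 75711/27224]
step 2: x' = [26755643/402432, -21984217/201216, -175207/12576], P' = [5406508183/9255936 -4393542605/4627968 -35247191/289248; -4393542605/4627968 3588952351/2313984 29012239/144624; -35247191/289248 29012239/144624 1904807/72312]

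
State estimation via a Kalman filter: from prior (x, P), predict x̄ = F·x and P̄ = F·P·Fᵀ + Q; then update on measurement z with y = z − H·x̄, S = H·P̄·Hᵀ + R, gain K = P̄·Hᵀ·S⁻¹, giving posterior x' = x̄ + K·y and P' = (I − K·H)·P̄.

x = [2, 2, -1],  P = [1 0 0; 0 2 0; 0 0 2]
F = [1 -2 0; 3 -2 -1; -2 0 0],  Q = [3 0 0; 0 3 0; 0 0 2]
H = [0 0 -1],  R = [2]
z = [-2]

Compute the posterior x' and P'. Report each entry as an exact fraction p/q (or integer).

x' = [-7/2, -3/2, 1/2]
P' = [23/2 19/2 -1/2; 19/2 35/2 -3/2; -1/2 -3/2 3/2]

x̄ = F·x = [-2, 3, -4]
P̄ = F·P·Fᵀ + Q = [12 11 -2; 11 22 -6; -2 -6 6]
y = z − H·x̄ = [-6]
S = H·P̄·Hᵀ + R = [8]
K = P̄·Hᵀ·S⁻¹ = [1/4; 3/4; -3/4]
x' = x̄ + K·y = [-7/2, -3/2, 1/2]
P' = (I − K·H)·P̄ = [23/2 19/2 -1/2; 19/2 35/2 -3/2; -1/2 -3/2 3/2]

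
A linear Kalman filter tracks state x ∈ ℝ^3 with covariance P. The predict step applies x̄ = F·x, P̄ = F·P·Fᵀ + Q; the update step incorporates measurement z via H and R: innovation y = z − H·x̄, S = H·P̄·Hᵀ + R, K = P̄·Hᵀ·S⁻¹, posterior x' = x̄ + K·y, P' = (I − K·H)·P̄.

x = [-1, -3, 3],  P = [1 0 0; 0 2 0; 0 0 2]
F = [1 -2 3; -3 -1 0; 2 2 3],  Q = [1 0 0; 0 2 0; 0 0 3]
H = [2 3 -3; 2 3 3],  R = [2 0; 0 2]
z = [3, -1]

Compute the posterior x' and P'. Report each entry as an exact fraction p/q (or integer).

x' = [33967/17948, -15537/17948, -11797/17948]
P' = [291371/35896 -191209/35896 1629/35896; -191209/35896 129419/35896 -1087/35896; 1629/35896 -1087/35896 3975/35896]

x̄ = F·x = [14, 6, 1]
P̄ = F·P·Fᵀ + Q = [28 1 12; 1 13 -10; 12 -10 33]
y = z − H·x̄ = [-40, -50]
S = H·P̄·Hᵀ + R = [576 -56; -56 504]
K = P̄·Hᵀ·S⁻¹ = [151/2564 7001/35896; 325/2564 1289/35896; -213/1282 5961/35896]
x' = x̄ + K·y = [33967/17948, -15537/17948, -11797/17948]
P' = (I − K·H)·P̄ = [291371/35896 -191209/35896 1629/35896; -191209/35896 129419/35896 -1087/35896; 1629/35896 -1087/35896 3975/35896]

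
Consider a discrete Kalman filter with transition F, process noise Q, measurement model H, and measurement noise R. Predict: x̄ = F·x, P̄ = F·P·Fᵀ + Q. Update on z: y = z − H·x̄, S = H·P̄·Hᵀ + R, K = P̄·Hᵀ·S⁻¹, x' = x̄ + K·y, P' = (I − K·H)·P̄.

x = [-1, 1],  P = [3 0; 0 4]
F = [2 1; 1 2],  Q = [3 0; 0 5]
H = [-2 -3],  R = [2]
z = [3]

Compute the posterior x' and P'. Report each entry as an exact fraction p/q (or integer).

x' = [-391/231, 31/231]
P' = [1189/231 -766/231; -766/231 544/231]

x̄ = F·x = [-1, 1]
P̄ = F·P·Fᵀ + Q = [19 14; 14 24]
y = z − H·x̄ = [4]
S = H·P̄·Hᵀ + R = [462]
K = P̄·Hᵀ·S⁻¹ = [-40/231; -50/231]
x' = x̄ + K·y = [-391/231, 31/231]
P' = (I − K·H)·P̄ = [1189/231 -766/231; -766/231 544/231]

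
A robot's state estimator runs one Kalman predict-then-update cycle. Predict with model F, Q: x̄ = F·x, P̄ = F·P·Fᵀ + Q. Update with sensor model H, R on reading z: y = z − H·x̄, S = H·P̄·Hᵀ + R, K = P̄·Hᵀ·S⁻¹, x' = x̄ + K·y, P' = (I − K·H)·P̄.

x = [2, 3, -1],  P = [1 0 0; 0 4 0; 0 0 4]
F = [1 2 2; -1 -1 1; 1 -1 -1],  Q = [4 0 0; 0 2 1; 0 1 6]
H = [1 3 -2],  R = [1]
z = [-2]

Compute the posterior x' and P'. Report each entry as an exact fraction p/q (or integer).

x̄ = F·x = [6, -6, 0]
P̄ = F·P·Fᵀ + Q = [37 -1 -15; -1 11 0; -15 0 15]
y = z − H·x̄ = [10]
S = H·P̄·Hᵀ + R = [251]
K = P̄·Hᵀ·S⁻¹ = [64/251; 32/251; -45/251]
x' = x̄ + K·y = [2146/251, -1186/251, -450/251]
P' = (I − K·H)·P̄ = [5191/251 -2299/251 -885/251; -2299/251 1737/251 1440/251; -885/251 1440/251 1740/251]

x' = [2146/251, -1186/251, -450/251]
P' = [5191/251 -2299/251 -885/251; -2299/251 1737/251 1440/251; -885/251 1440/251 1740/251]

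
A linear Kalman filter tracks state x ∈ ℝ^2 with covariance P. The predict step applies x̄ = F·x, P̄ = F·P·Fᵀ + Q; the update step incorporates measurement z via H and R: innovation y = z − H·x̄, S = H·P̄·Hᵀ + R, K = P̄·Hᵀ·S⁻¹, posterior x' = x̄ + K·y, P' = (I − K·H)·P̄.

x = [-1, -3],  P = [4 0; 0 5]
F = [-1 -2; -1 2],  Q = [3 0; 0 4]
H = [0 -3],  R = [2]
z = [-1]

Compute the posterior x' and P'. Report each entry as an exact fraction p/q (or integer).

x' = [505/127, 37/127]
P' = [2277/127 -16/127; -16/127 28/127]

x̄ = F·x = [7, -5]
P̄ = F·P·Fᵀ + Q = [27 -16; -16 28]
y = z − H·x̄ = [-16]
S = H·P̄·Hᵀ + R = [254]
K = P̄·Hᵀ·S⁻¹ = [24/127; -42/127]
x' = x̄ + K·y = [505/127, 37/127]
P' = (I − K·H)·P̄ = [2277/127 -16/127; -16/127 28/127]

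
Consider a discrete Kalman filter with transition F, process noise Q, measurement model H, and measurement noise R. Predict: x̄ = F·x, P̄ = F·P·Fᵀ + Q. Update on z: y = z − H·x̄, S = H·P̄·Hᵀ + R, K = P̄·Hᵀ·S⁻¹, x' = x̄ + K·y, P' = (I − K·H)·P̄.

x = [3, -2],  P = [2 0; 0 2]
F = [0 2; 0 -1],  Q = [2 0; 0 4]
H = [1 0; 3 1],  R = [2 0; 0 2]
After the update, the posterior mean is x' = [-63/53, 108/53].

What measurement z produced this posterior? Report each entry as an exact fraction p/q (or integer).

x̄ = F·x = [-4, 2]
P̄ = F·P·Fᵀ + Q = [10 -4; -4 6]
S = H·P̄·Hᵀ + R = [12 26; 26 74]
K = P̄·Hᵀ·S⁻¹ = [16/53 13/53; -35/53 8/53]
x' − x̄ = [149/53, 2/53] = K·y
y = (KᵀK)⁻¹·Kᵀ·(x' − x̄) = [2, 9]
z = y + H·x̄ = [2, 9] + [-4, -10] = [-2, -1]

z = [-2, -1]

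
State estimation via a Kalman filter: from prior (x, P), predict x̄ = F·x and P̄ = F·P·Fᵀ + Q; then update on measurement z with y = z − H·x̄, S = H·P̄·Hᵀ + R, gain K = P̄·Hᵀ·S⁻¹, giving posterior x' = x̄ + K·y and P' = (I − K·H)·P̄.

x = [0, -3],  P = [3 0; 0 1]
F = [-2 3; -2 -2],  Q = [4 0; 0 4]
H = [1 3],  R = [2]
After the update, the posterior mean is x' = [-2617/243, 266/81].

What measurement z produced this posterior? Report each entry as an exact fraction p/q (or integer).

x̄ = F·x = [-9, 6]
P̄ = F·P·Fᵀ + Q = [25 6; 6 20]
S = H·P̄·Hᵀ + R = [243]
K = P̄·Hᵀ·S⁻¹ = [43/243; 22/81]
x' − x̄ = [-430/243, -220/81] = K·y
y = (KᵀK)⁻¹·Kᵀ·(x' − x̄) = [-10]
z = y + H·x̄ = [-10] + [9] = [-1]

z = [-1]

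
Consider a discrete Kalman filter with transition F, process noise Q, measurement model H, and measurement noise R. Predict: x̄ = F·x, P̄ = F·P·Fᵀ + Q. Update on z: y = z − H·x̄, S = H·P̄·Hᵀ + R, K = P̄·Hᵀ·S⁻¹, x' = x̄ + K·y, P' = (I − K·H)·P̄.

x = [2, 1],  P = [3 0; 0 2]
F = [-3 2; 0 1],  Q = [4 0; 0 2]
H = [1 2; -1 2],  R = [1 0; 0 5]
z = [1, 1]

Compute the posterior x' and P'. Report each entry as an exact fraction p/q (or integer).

x' = [-736/2639, 1679/2639]
P' = [3555/2639 -1100/2639; -1100/2639 860/2639]

x̄ = F·x = [-4, 1]
P̄ = F·P·Fᵀ + Q = [39 4; 4 4]
y = z − H·x̄ = [3, -5]
S = H·P̄·Hᵀ + R = [72 -23; -23 44]
K = P̄·Hᵀ·S⁻¹ = [1355/2639 -1151/2639; 620/2639 564/2639]
x' = x̄ + K·y = [-736/2639, 1679/2639]
P' = (I − K·H)·P̄ = [3555/2639 -1100/2639; -1100/2639 860/2639]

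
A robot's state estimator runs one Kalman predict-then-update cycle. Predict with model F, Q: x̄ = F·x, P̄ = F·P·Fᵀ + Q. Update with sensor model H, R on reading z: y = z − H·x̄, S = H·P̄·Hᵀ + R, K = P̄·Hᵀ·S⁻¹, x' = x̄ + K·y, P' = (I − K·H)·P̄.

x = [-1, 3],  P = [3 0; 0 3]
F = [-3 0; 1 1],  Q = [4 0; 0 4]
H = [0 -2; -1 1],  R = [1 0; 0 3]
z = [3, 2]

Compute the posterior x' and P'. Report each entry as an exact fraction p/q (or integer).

x' = [-1201/549, -1373/1098]
P' = [1535/549 101/549; 101/549 259/1098]

x̄ = F·x = [3, 2]
P̄ = F·P·Fᵀ + Q = [31 -9; -9 10]
y = z − H·x̄ = [7, 3]
S = H·P̄·Hᵀ + R = [41 -38; -38 62]
K = P̄·Hᵀ·S⁻¹ = [-202/549 -478/549; -259/549 19/1098]
x' = x̄ + K·y = [-1201/549, -1373/1098]
P' = (I − K·H)·P̄ = [1535/549 101/549; 101/549 259/1098]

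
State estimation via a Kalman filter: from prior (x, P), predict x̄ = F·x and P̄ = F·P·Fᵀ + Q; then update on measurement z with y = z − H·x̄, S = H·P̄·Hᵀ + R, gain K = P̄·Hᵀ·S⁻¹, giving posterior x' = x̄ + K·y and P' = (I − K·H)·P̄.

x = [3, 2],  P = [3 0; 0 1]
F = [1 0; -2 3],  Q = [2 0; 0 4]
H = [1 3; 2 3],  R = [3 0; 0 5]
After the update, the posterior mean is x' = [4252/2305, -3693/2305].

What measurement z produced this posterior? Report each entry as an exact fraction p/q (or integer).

z = [-2, -3]

x̄ = F·x = [3, 0]
P̄ = F·P·Fᵀ + Q = [5 -6; -6 25]
S = H·P̄·Hᵀ + R = [197 181; 181 178]
K = P̄·Hᵀ·S⁻¹ = [-866/2305 777/2305; 879/2305 -78/2305]
x' − x̄ = [-2663/2305, -3693/2305] = K·y
y = (KᵀK)⁻¹·Kᵀ·(x' − x̄) = [-5, -9]
z = y + H·x̄ = [-5, -9] + [3, 6] = [-2, -3]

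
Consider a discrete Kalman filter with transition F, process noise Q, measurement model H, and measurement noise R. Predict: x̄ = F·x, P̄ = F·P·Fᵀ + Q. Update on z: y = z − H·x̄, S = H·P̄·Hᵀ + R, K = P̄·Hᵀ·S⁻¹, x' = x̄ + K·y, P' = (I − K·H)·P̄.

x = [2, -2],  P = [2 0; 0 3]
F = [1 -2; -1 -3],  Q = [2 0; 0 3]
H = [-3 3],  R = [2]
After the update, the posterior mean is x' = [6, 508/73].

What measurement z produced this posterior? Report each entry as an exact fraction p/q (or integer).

z = [3]

x̄ = F·x = [6, 4]
P̄ = F·P·Fᵀ + Q = [16 16; 16 32]
S = H·P̄·Hᵀ + R = [146]
K = P̄·Hᵀ·S⁻¹ = [0; 24/73]
x' − x̄ = [0, 216/73] = K·y
y = (KᵀK)⁻¹·Kᵀ·(x' − x̄) = [9]
z = y + H·x̄ = [9] + [-6] = [3]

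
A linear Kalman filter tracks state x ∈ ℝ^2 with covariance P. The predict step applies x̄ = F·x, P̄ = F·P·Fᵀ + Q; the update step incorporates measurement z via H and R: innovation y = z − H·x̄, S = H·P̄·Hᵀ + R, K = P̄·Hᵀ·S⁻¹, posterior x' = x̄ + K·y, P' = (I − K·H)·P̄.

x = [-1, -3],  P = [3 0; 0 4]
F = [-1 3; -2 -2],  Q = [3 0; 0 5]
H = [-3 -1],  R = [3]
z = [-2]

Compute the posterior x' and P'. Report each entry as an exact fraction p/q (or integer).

x̄ = F·x = [-8, 8]
P̄ = F·P·Fᵀ + Q = [42 -18; -18 33]
y = z − H·x̄ = [-18]
S = H·P̄·Hᵀ + R = [306]
K = P̄·Hᵀ·S⁻¹ = [-6/17; 7/102]
x' = x̄ + K·y = [-28/17, 115/17]
P' = (I − K·H)·P̄ = [66/17 -180/17; -180/17 1073/34]

x' = [-28/17, 115/17]
P' = [66/17 -180/17; -180/17 1073/34]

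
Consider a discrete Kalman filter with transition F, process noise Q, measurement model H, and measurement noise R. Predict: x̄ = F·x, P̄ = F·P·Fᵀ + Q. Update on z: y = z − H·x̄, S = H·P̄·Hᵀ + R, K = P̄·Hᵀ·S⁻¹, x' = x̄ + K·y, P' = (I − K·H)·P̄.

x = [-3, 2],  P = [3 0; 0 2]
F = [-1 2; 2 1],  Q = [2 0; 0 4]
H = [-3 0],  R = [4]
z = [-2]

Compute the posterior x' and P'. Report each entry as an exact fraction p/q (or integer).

x̄ = F·x = [7, -4]
P̄ = F·P·Fᵀ + Q = [13 -2; -2 18]
y = z − H·x̄ = [19]
S = H·P̄·Hᵀ + R = [121]
K = P̄·Hᵀ·S⁻¹ = [-39/121; 6/121]
x' = x̄ + K·y = [106/121, -370/121]
P' = (I − K·H)·P̄ = [52/121 -8/121; -8/121 2142/121]

x' = [106/121, -370/121]
P' = [52/121 -8/121; -8/121 2142/121]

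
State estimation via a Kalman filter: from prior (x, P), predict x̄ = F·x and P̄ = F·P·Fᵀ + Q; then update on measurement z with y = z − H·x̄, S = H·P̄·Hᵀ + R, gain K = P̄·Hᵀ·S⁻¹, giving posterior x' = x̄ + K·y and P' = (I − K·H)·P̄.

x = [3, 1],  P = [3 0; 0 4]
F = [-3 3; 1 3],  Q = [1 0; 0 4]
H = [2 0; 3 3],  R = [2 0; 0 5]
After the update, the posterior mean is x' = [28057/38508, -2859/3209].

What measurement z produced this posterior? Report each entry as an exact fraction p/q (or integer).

x̄ = F·x = [-6, 6]
P̄ = F·P·Fᵀ + Q = [64 27; 27 43]
S = H·P̄·Hᵀ + R = [258 546; 546 1454]
K = P̄·Hᵀ·S⁻¹ = [18527/38508 91/12836; -1506/3209 1029/3209]
x' − x̄ = [259105/38508, -22113/3209] = K·y
y = (KᵀK)⁻¹·Kᵀ·(x' − x̄) = [14, -1]
z = y + H·x̄ = [14, -1] + [-12, 0] = [2, -1]

z = [2, -1]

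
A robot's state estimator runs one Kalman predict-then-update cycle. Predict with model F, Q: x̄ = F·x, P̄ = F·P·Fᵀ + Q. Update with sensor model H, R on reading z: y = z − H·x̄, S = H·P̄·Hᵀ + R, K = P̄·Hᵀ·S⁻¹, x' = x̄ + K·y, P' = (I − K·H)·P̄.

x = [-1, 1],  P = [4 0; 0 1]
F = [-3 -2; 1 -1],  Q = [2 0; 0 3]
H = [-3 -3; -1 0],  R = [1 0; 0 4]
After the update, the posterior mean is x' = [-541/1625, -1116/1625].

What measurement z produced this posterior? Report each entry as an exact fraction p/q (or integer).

x̄ = F·x = [1, -2]
P̄ = F·P·Fᵀ + Q = [42 -10; -10 8]
S = H·P̄·Hᵀ + R = [271 96; 96 46]
K = P̄·Hᵀ·S⁻¹ = [-192/1625 -1083/1625; -342/1625 1067/1625]
x' − x̄ = [-2166/1625, 2134/1625] = K·y
y = (KᵀK)⁻¹·Kᵀ·(x' − x̄) = [0, 2]
z = y + H·x̄ = [0, 2] + [3, -1] = [3, 1]

z = [3, 1]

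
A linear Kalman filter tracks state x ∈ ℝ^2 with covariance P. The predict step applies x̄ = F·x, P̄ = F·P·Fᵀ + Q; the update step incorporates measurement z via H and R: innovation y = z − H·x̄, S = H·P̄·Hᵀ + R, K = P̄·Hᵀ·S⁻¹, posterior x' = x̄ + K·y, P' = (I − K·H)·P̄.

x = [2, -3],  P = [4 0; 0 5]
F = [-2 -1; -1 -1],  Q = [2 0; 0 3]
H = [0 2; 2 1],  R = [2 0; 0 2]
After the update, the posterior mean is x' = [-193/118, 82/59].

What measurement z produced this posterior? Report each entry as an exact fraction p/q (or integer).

z = [3, -2]

x̄ = F·x = [-1, 1]
P̄ = F·P·Fᵀ + Q = [23 13; 13 12]
S = H·P̄·Hᵀ + R = [50 76; 76 158]
K = P̄·Hᵀ·S⁻¹ = [-94/531 487/1062; 226/531 19/531]
x' − x̄ = [-75/118, 23/59] = K·y
y = (KᵀK)⁻¹·Kᵀ·(x' − x̄) = [1, -1]
z = y + H·x̄ = [1, -1] + [2, -1] = [3, -2]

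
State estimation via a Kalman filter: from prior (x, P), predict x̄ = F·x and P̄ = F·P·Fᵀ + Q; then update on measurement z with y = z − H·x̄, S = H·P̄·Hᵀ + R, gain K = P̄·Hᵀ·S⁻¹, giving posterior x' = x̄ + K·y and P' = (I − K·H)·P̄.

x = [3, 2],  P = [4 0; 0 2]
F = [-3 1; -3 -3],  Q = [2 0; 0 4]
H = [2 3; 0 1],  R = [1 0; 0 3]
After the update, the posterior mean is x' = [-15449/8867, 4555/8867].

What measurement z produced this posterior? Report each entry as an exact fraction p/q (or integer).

x̄ = F·x = [-7, -15]
P̄ = F·P·Fᵀ + Q = [40 30; 30 58]
S = H·P̄·Hᵀ + R = [1043 234; 234 61]
K = P̄·Hᵀ·S⁻¹ = [3350/8867 -8490/8867; 702/8867 5738/8867]
x' − x̄ = [46620/8867, 137560/8867] = K·y
y = (KᵀK)⁻¹·Kᵀ·(x' − x̄) = [57, 17]
z = y + H·x̄ = [57, 17] + [-59, -15] = [-2, 2]

z = [-2, 2]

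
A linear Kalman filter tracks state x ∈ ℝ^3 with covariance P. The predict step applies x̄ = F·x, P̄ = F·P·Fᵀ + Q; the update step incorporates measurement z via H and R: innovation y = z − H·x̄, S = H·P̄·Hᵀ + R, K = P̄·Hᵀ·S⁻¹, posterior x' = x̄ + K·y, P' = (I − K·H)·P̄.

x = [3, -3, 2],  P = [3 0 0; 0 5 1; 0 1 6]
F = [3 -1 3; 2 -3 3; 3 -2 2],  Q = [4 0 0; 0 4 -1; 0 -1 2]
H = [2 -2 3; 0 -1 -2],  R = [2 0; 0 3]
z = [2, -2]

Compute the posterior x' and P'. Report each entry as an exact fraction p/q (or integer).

x' = [-63395/125291, 12090/125291, 134558/125291]
P' = [1174383/125291 677272/125291 -313076/125291; 677272/125291 477994/125291 -145538/125291; -313076/125291 -145538/125291 118570/125291]

x̄ = F·x = [18, 21, 19]
P̄ = F·P·Fᵀ + Q = [84 75 65; 75 97 71; 65 71 65]
y = z − H·x̄ = [-49, 57]
S = H·P̄·Hᵀ + R = [639 -535; -535 644]
K = P̄·Hᵀ·S⁻¹ = [27497/125291 -17040/125291; -19029/125291 -62306/125291; 10317/125291 -30534/125291]
x' = x̄ + K·y = [-63395/125291, 12090/125291, 134558/125291]
P' = (I − K·H)·P̄ = [1174383/125291 677272/125291 -313076/125291; 677272/125291 477994/125291 -145538/125291; -313076/125291 -145538/125291 118570/125291]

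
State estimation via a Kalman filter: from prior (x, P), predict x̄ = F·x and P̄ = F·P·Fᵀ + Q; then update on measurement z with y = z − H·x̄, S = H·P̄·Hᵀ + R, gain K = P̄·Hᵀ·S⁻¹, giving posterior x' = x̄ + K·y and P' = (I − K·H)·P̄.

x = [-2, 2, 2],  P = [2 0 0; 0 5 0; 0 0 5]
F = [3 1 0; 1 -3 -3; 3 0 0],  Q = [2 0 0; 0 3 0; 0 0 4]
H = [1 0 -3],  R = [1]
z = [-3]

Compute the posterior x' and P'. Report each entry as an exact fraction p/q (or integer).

x̄ = F·x = [-4, -14, -6]
P̄ = F·P·Fᵀ + Q = [25 -9 18; -9 95 6; 18 6 22]
y = z − H·x̄ = [-17]
S = H·P̄·Hᵀ + R = [116]
K = P̄·Hᵀ·S⁻¹ = [-1/4; -27/116; -12/29]
x' = x̄ + K·y = [1/4, -1165/116, 30/29]
P' = (I − K·H)·P̄ = [71/4 -63/4 6; -63/4 10291/116 -150/29; 6 -150/29 62/29]

x' = [1/4, -1165/116, 30/29]
P' = [71/4 -63/4 6; -63/4 10291/116 -150/29; 6 -150/29 62/29]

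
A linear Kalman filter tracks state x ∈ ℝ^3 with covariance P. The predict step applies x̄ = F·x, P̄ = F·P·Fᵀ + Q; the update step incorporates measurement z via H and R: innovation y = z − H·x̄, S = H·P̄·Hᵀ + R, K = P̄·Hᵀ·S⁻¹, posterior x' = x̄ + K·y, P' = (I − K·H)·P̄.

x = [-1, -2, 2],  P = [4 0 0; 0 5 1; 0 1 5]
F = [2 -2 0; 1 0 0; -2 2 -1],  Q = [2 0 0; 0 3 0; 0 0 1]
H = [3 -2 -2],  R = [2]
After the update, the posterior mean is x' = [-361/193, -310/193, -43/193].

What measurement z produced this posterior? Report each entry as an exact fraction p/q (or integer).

x̄ = F·x = [2, -1, -4]
P̄ = F·P·Fᵀ + Q = [38 8 -34; 8 7 -8; -34 -8 38]
S = H·P̄·Hᵀ + R = [772]
K = P̄·Hᵀ·S⁻¹ = [83/386; 13/386; -81/386]
x' − x̄ = [-747/193, -117/193, 729/193] = K·y
y = (KᵀK)⁻¹·Kᵀ·(x' − x̄) = [-18]
z = y + H·x̄ = [-18] + [16] = [-2]

z = [-2]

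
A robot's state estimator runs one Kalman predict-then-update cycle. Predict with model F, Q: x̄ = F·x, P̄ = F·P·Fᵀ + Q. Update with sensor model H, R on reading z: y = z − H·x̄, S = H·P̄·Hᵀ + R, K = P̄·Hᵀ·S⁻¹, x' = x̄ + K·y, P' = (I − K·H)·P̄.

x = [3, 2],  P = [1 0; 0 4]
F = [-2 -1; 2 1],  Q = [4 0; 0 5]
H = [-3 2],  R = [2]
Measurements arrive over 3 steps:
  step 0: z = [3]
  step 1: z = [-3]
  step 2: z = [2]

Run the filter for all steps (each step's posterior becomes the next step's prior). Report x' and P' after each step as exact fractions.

step 0: x̄ = F·x = [-8, 8]
step 0: P̄ = F·P·Fᵀ + Q = [12 -8; -8 13]
step 0: y = z − H·x̄ = [-37]
step 0: S = H·P̄·Hᵀ + R = [258]
step 0: K = P̄·Hᵀ·S⁻¹ = [-26/129; 25/129]
step 0: x' = x̄ + K·y = [-70/129, 107/129]
step 0: P' = (I − K·H)·P̄ = [196/129 268/129; 268/129 427/129]
step 1: x̄ = F·x = [11/43, -11/43]
step 1: P̄ = F·P·Fᵀ + Q = [933/43 -761/43; -761/43 976/43]
step 1: y = z − H·x̄ = [-74/43]
step 1: S = H·P̄·Hᵀ + R = [21519/43]
step 1: K = P̄·Hᵀ·S⁻¹ = [-4321/21519; 4235/21519]
step 1: x' = x̄ + K·y = [12941/21519, -12793/21519]
step 1: P' = (I − K·H)·P̄ = [32702/21519 44732/21519; 44732/21519 71333/21519]
step 2: x̄ = F·x = [-4363/7173, 4363/7173]
step 2: P̄ = F·P·Fᵀ + Q = [51905/2391 -42341/2391; -42341/2391 54296/2391]
step 2: y = z − H·x̄ = [-7469/7173]
step 2: S = H·P̄·Hᵀ + R = [1197203/2391]
step 2: K = P̄·Hᵀ·S⁻¹ = [-240397/1197203; 235615/1197203]
step 2: x' = x̄ + K·y = [-204808/513087, 206942/513087]
step 2: P' = (I − K·H)·P̄ = [1819366/1197203 2488652/1197203; 2488652/1197203 3968593/1197203]

step 0: x' = [-70/129, 107/129], P' = [196/129 268/129; 268/129 427/129]
step 1: x' = [12941/21519, -12793/21519], P' = [32702/21519 44732/21519; 44732/21519 71333/21519]
step 2: x' = [-204808/513087, 206942/513087], P' = [1819366/1197203 2488652/1197203; 2488652/1197203 3968593/1197203]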